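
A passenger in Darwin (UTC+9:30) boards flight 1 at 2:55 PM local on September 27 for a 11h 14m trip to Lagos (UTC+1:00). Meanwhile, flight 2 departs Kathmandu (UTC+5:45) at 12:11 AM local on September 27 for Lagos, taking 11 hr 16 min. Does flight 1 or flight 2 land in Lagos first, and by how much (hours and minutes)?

Flight 1 in UTC: 2:55 PM − 9:30 = 5:25 AM on Sep 27.
+11 hours 14 minutes → arrive 4:39 PM UTC on Sep 27.
Flight 2 in UTC: 12:11 AM − 5:45 = 6:26 PM on Sep 26.
+11 hours 16 minutes → arrive 5:42 AM UTC on Sep 27.
Flight 2 lands earlier by 10 hours 57 minutes.

the second, by 10 hours 57 minutes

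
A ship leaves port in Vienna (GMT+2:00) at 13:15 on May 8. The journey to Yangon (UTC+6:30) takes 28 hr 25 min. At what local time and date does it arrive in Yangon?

22:10 on May 9

Yangon is 4:30 ahead of Vienna.
After 28 hours 25 minutes it is 17:40 (May 9) in Vienna.
Shift by the zone difference: 17:40 + 4:30 = 22:10 on May 9 in Yangon.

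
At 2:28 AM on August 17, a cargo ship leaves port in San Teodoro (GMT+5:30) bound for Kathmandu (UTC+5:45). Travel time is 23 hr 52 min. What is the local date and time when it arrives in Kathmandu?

2:35 AM on August 18

Convert departure to UTC: 2:28 AM − 5:30 = 8:58 PM UTC on Aug 16.
Add 23 hours and 52 minutes travel time → 8:50 PM UTC (Aug 17).
Kathmandu is UTC+5:45, so local arrival = 8:50 PM + 5:45 = 2:35 AM on Aug 18.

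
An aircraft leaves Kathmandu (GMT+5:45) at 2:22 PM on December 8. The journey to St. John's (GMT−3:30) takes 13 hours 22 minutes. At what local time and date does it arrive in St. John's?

St. John's is 9:15 behind Kathmandu.
After 13 hours and 22 minutes it is 3:44 AM (Dec 9) in Kathmandu.
Shift by the zone difference: 3:44 AM − 9:15 = 6:29 PM on Dec 8 in St. John's.

6:29 PM on December 8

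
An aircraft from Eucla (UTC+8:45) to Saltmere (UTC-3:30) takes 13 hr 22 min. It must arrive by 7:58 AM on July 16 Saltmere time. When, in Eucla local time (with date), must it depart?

Target arrival in UTC: 7:58 AM + 3:30 = 11:28 AM on Jul 16.
Subtract 13 hours and 22 minutes → departure 10:06 PM UTC on Jul 15.
Eucla is UTC+8:45: 10:06 PM + 8:45 = 6:51 AM on Jul 16.

6:51 AM on Jul 16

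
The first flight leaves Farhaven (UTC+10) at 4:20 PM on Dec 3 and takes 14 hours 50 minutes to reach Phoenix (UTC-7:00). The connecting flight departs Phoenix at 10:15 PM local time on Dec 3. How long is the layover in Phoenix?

Convert departure to UTC: 4:20 PM − 10:00 = 6:20 AM UTC on Dec 3.
Add 14 hours 50 minutes flight time → 9:10 PM UTC.
Phoenix is UTC−7:00, so local arrival = 9:10 PM − 7:00 = 2:10 PM on Dec 3.
Layover = 10:15 PM − 2:10 PM = 8 hours 5 minutes.

8 hours 5 minutes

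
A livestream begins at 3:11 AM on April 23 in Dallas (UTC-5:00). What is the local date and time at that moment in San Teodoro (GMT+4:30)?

San Teodoro is 9:30 ahead of Dallas.
Shift by the zone difference: 3:11 AM + 9:30 = 12:41 PM on Apr 23 in San Teodoro.

12:41 PM on April 23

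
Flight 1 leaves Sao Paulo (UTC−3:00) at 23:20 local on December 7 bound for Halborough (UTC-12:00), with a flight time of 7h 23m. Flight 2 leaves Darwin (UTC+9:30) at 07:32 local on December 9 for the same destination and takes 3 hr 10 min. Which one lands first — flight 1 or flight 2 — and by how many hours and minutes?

Flight 1 in UTC: 23:20 + 3:00 = 02:20 on Dec 8.
+7 hours and 23 minutes → arrive 09:43 UTC on Dec 8.
Flight 2 in UTC: 07:32 − 9:30 = 22:02 on Dec 8.
+3 hours 10 minutes → arrive 01:12 UTC on Dec 9.
Flight 1 lands earlier by 15 hours 29 minutes.

the first, by 15 hours 29 minutes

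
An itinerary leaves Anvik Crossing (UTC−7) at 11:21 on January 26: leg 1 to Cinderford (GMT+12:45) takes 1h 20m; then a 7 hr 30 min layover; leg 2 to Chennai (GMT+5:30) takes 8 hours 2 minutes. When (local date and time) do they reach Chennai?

16:43 on January 27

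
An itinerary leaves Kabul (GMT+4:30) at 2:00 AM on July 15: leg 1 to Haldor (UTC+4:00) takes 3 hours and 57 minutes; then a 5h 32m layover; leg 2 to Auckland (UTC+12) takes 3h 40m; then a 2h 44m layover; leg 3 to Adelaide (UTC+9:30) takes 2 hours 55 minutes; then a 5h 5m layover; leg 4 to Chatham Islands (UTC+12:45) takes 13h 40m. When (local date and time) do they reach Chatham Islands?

11:48 PM on July 16

Convert departure to UTC: 2:00 AM − 4:30 = 9:30 PM UTC on Jul 14.
Add 3 hours and 57 minutes leg 1 → 1:27 AM UTC (Jul 15).
Add 5 hours and 32 minutes layover in Haldor → 6:59 AM UTC.
Add 3 hours and 40 minutes leg 2 → 10:39 AM UTC.
Add 2 hours and 44 minutes layover in Auckland → 1:23 PM UTC.
Add 2 hours and 55 minutes leg 3 → 4:18 PM UTC.
Add 5 hours and 5 minutes layover in Adelaide → 9:23 PM UTC.
Add 13 hours and 40 minutes leg 4 → 11:03 AM UTC (Jul 16).
Chatham Islands is UTC+12:45, so local arrival = 11:03 AM + 12:45 = 11:48 PM on Jul 16.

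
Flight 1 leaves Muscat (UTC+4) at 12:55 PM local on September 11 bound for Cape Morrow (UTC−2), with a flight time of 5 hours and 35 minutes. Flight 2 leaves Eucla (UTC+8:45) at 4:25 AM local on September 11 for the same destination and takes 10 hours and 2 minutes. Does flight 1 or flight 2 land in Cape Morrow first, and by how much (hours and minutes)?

the second, by 8 hours 48 minutes

Flight 1 in UTC: 12:55 PM − 4:00 = 8:55 AM on Sep 11.
+5 hours and 35 minutes → arrive 2:30 PM UTC on Sep 11.
Flight 2 in UTC: 4:25 AM − 8:45 = 7:40 PM on Sep 10.
+10 hours and 2 minutes → arrive 5:42 AM UTC on Sep 11.
Flight 2 lands earlier by 8 hours 48 minutes.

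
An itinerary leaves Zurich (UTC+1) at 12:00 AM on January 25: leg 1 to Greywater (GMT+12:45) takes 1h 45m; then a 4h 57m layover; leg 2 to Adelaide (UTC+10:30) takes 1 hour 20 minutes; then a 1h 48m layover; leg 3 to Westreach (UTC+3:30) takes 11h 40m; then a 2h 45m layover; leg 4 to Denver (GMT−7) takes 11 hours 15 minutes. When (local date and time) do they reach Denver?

3:30 AM on January 26

Convert departure to UTC: 12:00 AM − 1:00 = 11:00 PM UTC on Jan 24.
Add 1 hour and 45 minutes leg 1 → 12:45 AM UTC (Jan 25).
Add 4 hours 57 minutes layover in Greywater → 5:42 AM UTC.
Add 1 hour and 20 minutes leg 2 → 7:02 AM UTC.
Add 1 hour 48 minutes layover in Adelaide → 8:50 AM UTC.
Add 11 hours 40 minutes leg 3 → 8:30 PM UTC.
Add 2 hours and 45 minutes layover in Westreach → 11:15 PM UTC.
Add 11 hours and 15 minutes leg 4 → 10:30 AM UTC (Jan 26).
Denver is UTC−7:00, so local arrival = 10:30 AM − 7:00 = 3:30 AM on Jan 26.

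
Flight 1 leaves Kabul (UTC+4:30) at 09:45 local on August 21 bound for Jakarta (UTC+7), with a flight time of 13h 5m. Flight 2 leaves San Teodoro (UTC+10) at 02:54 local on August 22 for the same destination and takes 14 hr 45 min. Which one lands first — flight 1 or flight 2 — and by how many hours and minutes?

the first, by 13 hours 19 minutes

Flight 1 in UTC: 09:45 − 4:30 = 05:15 on Aug 21.
+13 hours 5 minutes → arrive 18:20 UTC on Aug 21.
Flight 2 in UTC: 02:54 − 10:00 = 16:54 on Aug 21.
+14 hours and 45 minutes → arrive 07:39 UTC on Aug 22.
Flight 1 lands earlier by 13 hours 19 minutes.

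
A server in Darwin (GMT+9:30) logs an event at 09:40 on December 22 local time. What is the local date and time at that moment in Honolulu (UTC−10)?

14:10 on December 21

In UTC: 09:40 − 9:30 = 00:10 on Dec 22.
Honolulu is UTC−10:00: 00:10 − 10:00 = 14:10 on Dec 21.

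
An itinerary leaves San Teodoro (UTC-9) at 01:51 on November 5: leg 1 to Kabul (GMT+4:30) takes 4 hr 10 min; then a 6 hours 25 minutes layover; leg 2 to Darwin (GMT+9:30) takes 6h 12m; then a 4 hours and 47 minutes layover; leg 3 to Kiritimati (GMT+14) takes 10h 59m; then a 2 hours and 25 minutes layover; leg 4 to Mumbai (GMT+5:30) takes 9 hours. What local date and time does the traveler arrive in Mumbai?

12:19 on Nov 7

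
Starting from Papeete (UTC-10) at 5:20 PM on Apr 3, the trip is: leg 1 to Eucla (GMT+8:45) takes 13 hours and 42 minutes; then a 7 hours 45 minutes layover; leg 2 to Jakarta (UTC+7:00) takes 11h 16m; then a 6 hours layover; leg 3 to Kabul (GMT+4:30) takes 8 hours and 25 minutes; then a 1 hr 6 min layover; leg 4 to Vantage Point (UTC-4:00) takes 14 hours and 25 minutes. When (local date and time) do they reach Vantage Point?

Convert departure to UTC: 5:20 PM + 10:00 = 3:20 AM UTC on Apr 4.
Add 13 hours 42 minutes leg 1 → 5:02 PM UTC.
Add 7 hours 45 minutes layover in Eucla → 12:47 AM UTC (Apr 5).
Add 11 hours 16 minutes leg 2 → 12:03 PM UTC.
Add 6 hours layover in Jakarta → 6:03 PM UTC.
Add 8 hours 25 minutes leg 3 → 2:28 AM UTC (Apr 6).
Add 1 hour 6 minutes layover in Kabul → 3:34 AM UTC.
Add 14 hours and 25 minutes leg 4 → 5:59 PM UTC.
Vantage Point is UTC−4:00, so local arrival = 5:59 PM − 4:00 = 1:59 PM on Apr 6.

1:59 PM on Apr 6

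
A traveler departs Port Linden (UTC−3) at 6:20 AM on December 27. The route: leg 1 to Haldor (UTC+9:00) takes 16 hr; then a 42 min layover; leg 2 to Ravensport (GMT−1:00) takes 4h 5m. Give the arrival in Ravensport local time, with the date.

5:07 AM on Dec 28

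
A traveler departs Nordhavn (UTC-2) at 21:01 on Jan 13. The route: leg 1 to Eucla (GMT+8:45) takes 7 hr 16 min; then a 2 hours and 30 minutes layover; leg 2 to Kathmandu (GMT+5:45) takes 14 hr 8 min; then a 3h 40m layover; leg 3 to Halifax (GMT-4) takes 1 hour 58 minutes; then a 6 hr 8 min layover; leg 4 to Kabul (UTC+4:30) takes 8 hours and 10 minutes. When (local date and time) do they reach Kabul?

23:21 on January 15

Convert departure to UTC: 21:01 + 2:00 = 23:01 UTC on Jan 13.
Add 7 hours 16 minutes leg 1 → 06:17 UTC (Jan 14).
Add 2 hours 30 minutes layover in Eucla → 08:47 UTC.
Add 14 hours 8 minutes leg 2 → 22:55 UTC.
Add 3 hours 40 minutes layover in Kathmandu → 02:35 UTC (Jan 15).
Add 1 hour 58 minutes leg 3 → 04:33 UTC.
Add 6 hours and 8 minutes layover in Halifax → 10:41 UTC.
Add 8 hours and 10 minutes leg 4 → 18:51 UTC.
Kabul is UTC+4:30, so local arrival = 18:51 + 4:30 = 23:21 on Jan 15.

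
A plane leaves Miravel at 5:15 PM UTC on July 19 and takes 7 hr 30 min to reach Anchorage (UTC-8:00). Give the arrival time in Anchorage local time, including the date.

4:45 PM on Jul 19

Departure is given in UTC: 5:15 PM on Jul 19.
Add 7 hours and 30 minutes → 12:45 AM UTC (Jul 20).
Anchorage is UTC−8:00: 12:45 AM − 8:00 = 4:45 PM on Jul 19.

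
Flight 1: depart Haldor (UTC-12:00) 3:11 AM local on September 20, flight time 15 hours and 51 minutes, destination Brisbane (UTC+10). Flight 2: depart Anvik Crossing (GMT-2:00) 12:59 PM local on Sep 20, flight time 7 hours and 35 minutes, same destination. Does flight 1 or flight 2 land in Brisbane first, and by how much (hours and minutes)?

the second, by 8 hours 28 minutes

Flight 1 in UTC: 3:11 AM + 12:00 = 3:11 PM on Sep 20.
+15 hours 51 minutes → arrive 7:02 AM UTC on Sep 21.
Flight 2 in UTC: 12:59 PM + 2:00 = 2:59 PM on Sep 20.
+7 hours 35 minutes → arrive 10:34 PM UTC on Sep 20.
Flight 2 lands earlier by 8 hours 28 minutes.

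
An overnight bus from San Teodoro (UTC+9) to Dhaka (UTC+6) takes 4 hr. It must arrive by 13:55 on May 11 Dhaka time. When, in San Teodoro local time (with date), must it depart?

Target arrival in UTC: 13:55 − 6:00 = 07:55 on May 11.
Subtract 4 hours → departure 03:55 UTC on May 11.
San Teodoro is UTC+9:00: 03:55 + 9:00 = 12:55 on May 11.

12:55 on May 11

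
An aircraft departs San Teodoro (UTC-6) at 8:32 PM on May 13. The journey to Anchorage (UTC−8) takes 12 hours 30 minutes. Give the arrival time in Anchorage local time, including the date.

7:02 AM on May 14

Convert departure to UTC: 8:32 PM + 6:00 = 2:32 AM UTC on May 14.
Add 12 hours 30 minutes travel time → 3:02 PM UTC.
Anchorage is UTC−8:00, so local arrival = 3:02 PM − 8:00 = 7:02 AM on May 14.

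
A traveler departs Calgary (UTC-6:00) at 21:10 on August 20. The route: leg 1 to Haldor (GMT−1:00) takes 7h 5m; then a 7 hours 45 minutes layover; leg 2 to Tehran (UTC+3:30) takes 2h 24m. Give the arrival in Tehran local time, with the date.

23:54 on August 21

Convert departure to UTC: 21:10 + 6:00 = 03:10 UTC on Aug 21.
Add 7 hours and 5 minutes leg 1 → 10:15 UTC.
Add 7 hours 45 minutes layover in Haldor → 18:00 UTC.
Add 2 hours 24 minutes leg 2 → 20:24 UTC.
Tehran is UTC+3:30, so local arrival = 20:24 + 3:30 = 23:54 on Aug 21.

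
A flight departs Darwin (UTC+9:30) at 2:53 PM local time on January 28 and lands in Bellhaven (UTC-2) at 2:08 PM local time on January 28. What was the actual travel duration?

10 hours 45 minutes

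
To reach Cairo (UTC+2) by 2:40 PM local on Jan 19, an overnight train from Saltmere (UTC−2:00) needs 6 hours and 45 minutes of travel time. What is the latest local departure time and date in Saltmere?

3:55 AM on Jan 19

Target arrival in UTC: 2:40 PM − 2:00 = 12:40 PM on Jan 19.
Subtract 6 hours 45 minutes → departure 5:55 AM UTC on Jan 19.
Saltmere is UTC−2:00: 5:55 AM − 2:00 = 3:55 AM on Jan 19.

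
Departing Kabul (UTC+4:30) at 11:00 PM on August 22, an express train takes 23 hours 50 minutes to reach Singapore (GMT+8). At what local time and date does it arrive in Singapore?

Singapore is 3:30 ahead of Kabul.
After 23 hours and 50 minutes it is 10:50 PM (Aug 23) in Kabul.
Shift by the zone difference: 10:50 PM + 3:30 = 2:20 AM on Aug 24 in Singapore.

2:20 AM on Aug 24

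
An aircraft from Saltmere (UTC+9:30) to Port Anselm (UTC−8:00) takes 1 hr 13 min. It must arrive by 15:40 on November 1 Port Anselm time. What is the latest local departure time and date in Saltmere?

07:57 on November 2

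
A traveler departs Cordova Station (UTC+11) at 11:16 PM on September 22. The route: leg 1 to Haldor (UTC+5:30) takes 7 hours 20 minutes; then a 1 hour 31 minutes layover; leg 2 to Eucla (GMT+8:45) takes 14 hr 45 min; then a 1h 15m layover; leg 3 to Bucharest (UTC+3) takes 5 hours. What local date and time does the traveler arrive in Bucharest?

9:07 PM on Sep 23

Convert departure to UTC: 11:16 PM − 11:00 = 12:16 PM UTC on Sep 22.
Add 7 hours 20 minutes leg 1 → 7:36 PM UTC.
Add 1 hour 31 minutes layover in Haldor → 9:07 PM UTC.
Add 14 hours 45 minutes leg 2 → 11:52 AM UTC (Sep 23).
Add 1 hour and 15 minutes layover in Eucla → 1:07 PM UTC.
Add 5 hours leg 3 → 6:07 PM UTC.
Bucharest is UTC+3:00, so local arrival = 6:07 PM + 3:00 = 9:07 PM on Sep 23.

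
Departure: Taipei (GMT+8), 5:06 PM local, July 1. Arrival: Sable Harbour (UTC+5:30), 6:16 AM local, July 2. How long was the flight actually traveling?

Departure in UTC: 5:06 PM − 8:00 = 9:06 AM on Jul 1.
Arrival in UTC: 6:16 AM − 5:30 = 12:46 AM on Jul 2.
Elapsed = 12:46 AM − 9:06 AM (+1 day) = 15 hours 40 minutes.

15 hours 40 minutes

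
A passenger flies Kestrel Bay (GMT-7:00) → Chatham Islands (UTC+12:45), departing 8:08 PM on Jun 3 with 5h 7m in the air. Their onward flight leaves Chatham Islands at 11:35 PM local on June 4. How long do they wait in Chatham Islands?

Convert departure to UTC: 8:08 PM + 7:00 = 3:08 AM UTC on Jun 4.
Add 5 hours and 7 minutes flight time → 8:15 AM UTC.
Chatham Islands is UTC+12:45, so local arrival = 8:15 AM + 12:45 = 9:00 PM on Jun 4.
Layover = 11:35 PM − 9:00 PM = 2 hours 35 minutes.

2 hours 35 minutes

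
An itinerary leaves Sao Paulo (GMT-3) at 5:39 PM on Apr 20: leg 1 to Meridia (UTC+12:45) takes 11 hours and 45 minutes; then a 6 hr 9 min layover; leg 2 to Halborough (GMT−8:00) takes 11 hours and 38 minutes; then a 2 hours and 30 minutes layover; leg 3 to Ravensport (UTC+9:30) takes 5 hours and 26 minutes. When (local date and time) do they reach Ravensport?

Convert departure to UTC: 5:39 PM + 3:00 = 8:39 PM UTC on Apr 20.
Add 11 hours and 45 minutes leg 1 → 8:24 AM UTC (Apr 21).
Add 6 hours and 9 minutes layover in Meridia → 2:33 PM UTC.
Add 11 hours and 38 minutes leg 2 → 2:11 AM UTC (Apr 22).
Add 2 hours 30 minutes layover in Halborough → 4:41 AM UTC.
Add 5 hours and 26 minutes leg 3 → 10:07 AM UTC.
Ravensport is UTC+9:30, so local arrival = 10:07 AM + 9:30 = 7:37 PM on Apr 22.

7:37 PM on April 22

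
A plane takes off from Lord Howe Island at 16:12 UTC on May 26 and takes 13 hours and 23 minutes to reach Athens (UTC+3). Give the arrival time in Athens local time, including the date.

08:35 on May 27

Departure is given in UTC: 16:12 on May 26.
Add 13 hours and 23 minutes → 05:35 UTC (May 27).
Athens is UTC+3:00: 05:35 + 3:00 = 08:35 on May 27.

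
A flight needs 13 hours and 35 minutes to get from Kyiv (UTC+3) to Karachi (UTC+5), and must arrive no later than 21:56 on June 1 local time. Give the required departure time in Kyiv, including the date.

06:21 on Jun 1

Target arrival in UTC: 21:56 − 5:00 = 16:56 on Jun 1.
Subtract 13 hours and 35 minutes → departure 03:21 UTC on Jun 1.
Kyiv is UTC+3:00: 03:21 + 3:00 = 06:21 on Jun 1.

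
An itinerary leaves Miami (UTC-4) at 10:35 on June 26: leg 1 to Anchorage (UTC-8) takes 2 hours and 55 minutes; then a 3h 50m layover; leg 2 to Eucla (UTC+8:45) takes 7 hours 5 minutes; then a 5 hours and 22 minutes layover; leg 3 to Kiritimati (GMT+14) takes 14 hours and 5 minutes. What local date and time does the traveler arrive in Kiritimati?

Convert departure to UTC: 10:35 + 4:00 = 14:35 UTC on Jun 26.
Add 2 hours and 55 minutes leg 1 → 17:30 UTC.
Add 3 hours and 50 minutes layover in Anchorage → 21:20 UTC.
Add 7 hours 5 minutes leg 2 → 04:25 UTC (Jun 27).
Add 5 hours 22 minutes layover in Eucla → 09:47 UTC.
Add 14 hours 5 minutes leg 3 → 23:52 UTC.
Kiritimati is UTC+14:00, so local arrival = 23:52 + 14:00 = 13:52 on Jun 28.

13:52 on June 28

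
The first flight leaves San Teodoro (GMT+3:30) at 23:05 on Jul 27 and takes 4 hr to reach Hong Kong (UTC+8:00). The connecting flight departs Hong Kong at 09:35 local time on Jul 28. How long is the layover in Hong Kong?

2 hours

Convert departure to UTC: 23:05 − 3:30 = 19:35 UTC on Jul 27.
Add 4 hours flight time → 23:35 UTC.
Hong Kong is UTC+8:00, so local arrival = 23:35 + 8:00 = 07:35 on Jul 28.
Layover = 09:35 − 07:35 = 2 hours.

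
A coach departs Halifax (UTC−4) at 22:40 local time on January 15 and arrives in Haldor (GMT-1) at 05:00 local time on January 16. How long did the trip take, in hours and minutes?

Departure in UTC: 22:40 + 4:00 = 02:40 on Jan 16.
Arrival in UTC: 05:00 + 1:00 = 06:00 on Jan 16.
Elapsed = 06:00 − 02:40 = 3 hours 20 minutes.

3 hours 20 minutes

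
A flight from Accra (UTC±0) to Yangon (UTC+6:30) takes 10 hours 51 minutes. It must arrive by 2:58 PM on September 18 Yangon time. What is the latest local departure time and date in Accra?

9:37 PM on September 17

Target arrival in UTC: 2:58 PM − 6:30 = 8:28 AM on Sep 18.
Subtract 10 hours and 51 minutes → departure 9:37 PM UTC on Sep 17.
Accra is UTC+0, so departure is 9:37 PM on Sep 17.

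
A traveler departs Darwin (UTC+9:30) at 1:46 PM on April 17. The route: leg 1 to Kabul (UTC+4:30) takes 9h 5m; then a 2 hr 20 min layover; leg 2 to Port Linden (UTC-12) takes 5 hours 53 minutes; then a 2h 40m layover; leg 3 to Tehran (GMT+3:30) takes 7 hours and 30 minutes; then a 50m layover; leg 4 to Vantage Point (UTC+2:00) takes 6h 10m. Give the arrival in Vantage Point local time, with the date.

Convert departure to UTC: 1:46 PM − 9:30 = 4:16 AM UTC on Apr 17.
Add 9 hours and 5 minutes leg 1 → 1:21 PM UTC.
Add 2 hours and 20 minutes layover in Kabul → 3:41 PM UTC.
Add 5 hours 53 minutes leg 2 → 9:34 PM UTC.
Add 2 hours 40 minutes layover in Port Linden → 12:14 AM UTC (Apr 18).
Add 7 hours 30 minutes leg 3 → 7:44 AM UTC.
Add 50 minutes layover in Tehran → 8:34 AM UTC.
Add 6 hours 10 minutes leg 4 → 2:44 PM UTC.
Vantage Point is UTC+2:00, so local arrival = 2:44 PM + 2:00 = 4:44 PM on Apr 18.

4:44 PM on April 18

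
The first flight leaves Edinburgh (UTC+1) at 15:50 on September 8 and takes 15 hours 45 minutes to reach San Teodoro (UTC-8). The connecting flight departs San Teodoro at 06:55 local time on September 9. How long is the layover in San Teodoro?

Convert departure to UTC: 15:50 − 1:00 = 14:50 UTC on Sep 8.
Add 15 hours 45 minutes flight time → 06:35 UTC (Sep 9).
San Teodoro is UTC−8:00, so local arrival = 06:35 − 8:00 = 22:35 on Sep 8.
Layover = 06:55 − 22:35 (+1 day) = 8 hours 20 minutes.

8 hours 20 minutes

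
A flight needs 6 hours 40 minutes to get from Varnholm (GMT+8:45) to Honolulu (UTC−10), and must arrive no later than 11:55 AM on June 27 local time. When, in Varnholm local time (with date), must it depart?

12:00 AM on Jun 28

Target arrival in UTC: 11:55 AM + 10:00 = 9:55 PM on Jun 27.
Subtract 6 hours 40 minutes → departure 3:15 PM UTC on Jun 27.
Varnholm is UTC+8:45: 3:15 PM + 8:45 = 12:00 AM on Jun 28.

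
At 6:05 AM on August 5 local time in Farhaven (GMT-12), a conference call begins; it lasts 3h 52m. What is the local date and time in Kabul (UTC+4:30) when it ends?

Convert start to UTC: 6:05 AM + 12:00 = 6:05 PM UTC on Aug 5.
Add 3 hours and 52 minutes duration → 9:57 PM UTC.
Kabul is UTC+4:30, so local end time = 9:57 PM + 4:30 = 2:27 AM on Aug 6.

2:27 AM on Aug 6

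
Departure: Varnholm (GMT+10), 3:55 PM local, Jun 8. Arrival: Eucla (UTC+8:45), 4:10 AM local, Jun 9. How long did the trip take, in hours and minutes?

Eucla is 1:15 behind Varnholm.
Clock-face elapsed time (ignoring zones) is 12 hours 15 minutes.
Actual elapsed = 12 hours 15 minutes + 1:15 = 13 hours 30 minutes.

13 hours 30 minutes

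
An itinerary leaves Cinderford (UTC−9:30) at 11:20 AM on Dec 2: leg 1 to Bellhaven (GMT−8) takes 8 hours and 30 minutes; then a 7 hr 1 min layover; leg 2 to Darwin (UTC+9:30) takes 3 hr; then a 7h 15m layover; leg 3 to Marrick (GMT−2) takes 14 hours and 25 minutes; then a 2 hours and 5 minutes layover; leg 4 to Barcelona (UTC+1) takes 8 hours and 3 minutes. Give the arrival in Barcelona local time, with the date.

12:09 AM on Dec 5

Convert departure to UTC: 11:20 AM + 9:30 = 8:50 PM UTC on Dec 2.
Add 8 hours 30 minutes leg 1 → 5:20 AM UTC (Dec 3).
Add 7 hours 1 minute layover in Bellhaven → 12:21 PM UTC.
Add 3 hours leg 2 → 3:21 PM UTC.
Add 7 hours 15 minutes layover in Darwin → 10:36 PM UTC.
Add 14 hours 25 minutes leg 3 → 1:01 PM UTC (Dec 4).
Add 2 hours 5 minutes layover in Marrick → 3:06 PM UTC.
Add 8 hours and 3 minutes leg 4 → 11:09 PM UTC.
Barcelona is UTC+1:00, so local arrival = 11:09 PM + 1:00 = 12:09 AM on Dec 5.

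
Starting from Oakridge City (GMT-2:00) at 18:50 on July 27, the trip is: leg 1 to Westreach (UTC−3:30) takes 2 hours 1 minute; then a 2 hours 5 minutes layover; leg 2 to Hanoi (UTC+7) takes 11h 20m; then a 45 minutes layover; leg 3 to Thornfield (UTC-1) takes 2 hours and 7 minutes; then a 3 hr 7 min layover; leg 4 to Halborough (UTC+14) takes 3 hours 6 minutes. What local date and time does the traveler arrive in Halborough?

Convert departure to UTC: 18:50 + 2:00 = 20:50 UTC on Jul 27.
Add 2 hours and 1 minute leg 1 → 22:51 UTC.
Add 2 hours 5 minutes layover in Westreach → 00:56 UTC (Jul 28).
Add 11 hours 20 minutes leg 2 → 12:16 UTC.
Add 45 minutes layover in Hanoi → 13:01 UTC.
Add 2 hours and 7 minutes leg 3 → 15:08 UTC.
Add 3 hours and 7 minutes layover in Thornfield → 18:15 UTC.
Add 3 hours and 6 minutes leg 4 → 21:21 UTC.
Halborough is UTC+14:00, so local arrival = 21:21 + 14:00 = 11:21 on Jul 29.

11:21 on July 29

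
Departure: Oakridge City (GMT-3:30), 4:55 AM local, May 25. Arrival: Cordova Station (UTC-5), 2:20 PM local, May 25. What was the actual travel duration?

Departure in UTC: 4:55 AM + 3:30 = 8:25 AM on May 25.
Arrival in UTC: 2:20 PM + 5:00 = 7:20 PM on May 25.
Elapsed = 7:20 PM − 8:25 AM = 10 hours 55 minutes.

10 hours 55 minutes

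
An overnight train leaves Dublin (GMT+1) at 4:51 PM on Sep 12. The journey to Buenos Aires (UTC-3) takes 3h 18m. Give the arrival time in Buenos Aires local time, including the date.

4:09 PM on September 12

Buenos Aires is 4:00 behind Dublin.
After 3 hours 18 minutes it is 8:09 PM in Dublin.
Shift by the zone difference: 8:09 PM − 4:00 = 4:09 PM on Sep 12 in Buenos Aires.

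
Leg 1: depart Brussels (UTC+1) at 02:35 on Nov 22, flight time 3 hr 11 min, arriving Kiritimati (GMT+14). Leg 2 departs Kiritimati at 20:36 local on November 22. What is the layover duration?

1 hour 50 minutes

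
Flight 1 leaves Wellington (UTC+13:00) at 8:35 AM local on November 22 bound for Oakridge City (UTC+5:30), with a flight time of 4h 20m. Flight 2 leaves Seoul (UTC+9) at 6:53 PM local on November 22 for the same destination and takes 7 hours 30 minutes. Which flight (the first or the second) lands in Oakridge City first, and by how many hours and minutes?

the first, by 17 hours 28 minutes

Flight 1 in UTC: 8:35 AM − 13:00 = 7:35 PM on Nov 21.
+4 hours 20 minutes → arrive 11:55 PM UTC on Nov 21.
Flight 2 in UTC: 6:53 PM − 9:00 = 9:53 AM on Nov 22.
+7 hours 30 minutes → arrive 5:23 PM UTC on Nov 22.
Flight 1 lands earlier by 17 hours 28 minutes.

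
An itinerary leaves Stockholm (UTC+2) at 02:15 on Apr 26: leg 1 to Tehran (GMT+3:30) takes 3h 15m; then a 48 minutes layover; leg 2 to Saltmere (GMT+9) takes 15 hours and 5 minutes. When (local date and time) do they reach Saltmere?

Convert departure to UTC: 02:15 − 2:00 = 00:15 UTC on Apr 26.
Add 3 hours 15 minutes leg 1 → 03:30 UTC.
Add 48 minutes layover in Tehran → 04:18 UTC.
Add 15 hours and 5 minutes leg 2 → 19:23 UTC.
Saltmere is UTC+9:00, so local arrival = 19:23 + 9:00 = 04:23 on Apr 27.

04:23 on Apr 27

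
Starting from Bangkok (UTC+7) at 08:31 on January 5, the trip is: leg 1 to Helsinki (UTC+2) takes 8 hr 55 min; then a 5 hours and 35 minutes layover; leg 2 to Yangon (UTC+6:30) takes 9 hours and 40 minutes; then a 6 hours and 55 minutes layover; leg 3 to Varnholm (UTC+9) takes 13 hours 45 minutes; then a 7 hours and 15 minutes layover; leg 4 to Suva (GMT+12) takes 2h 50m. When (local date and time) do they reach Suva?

Convert departure to UTC: 08:31 − 7:00 = 01:31 UTC on Jan 5.
Add 8 hours 55 minutes leg 1 → 10:26 UTC.
Add 5 hours and 35 minutes layover in Helsinki → 16:01 UTC.
Add 9 hours and 40 minutes leg 2 → 01:41 UTC (Jan 6).
Add 6 hours and 55 minutes layover in Yangon → 08:36 UTC.
Add 13 hours and 45 minutes leg 3 → 22:21 UTC.
Add 7 hours 15 minutes layover in Varnholm → 05:36 UTC (Jan 7).
Add 2 hours and 50 minutes leg 4 → 08:26 UTC.
Suva is UTC+12:00, so local arrival = 08:26 + 12:00 = 20:26 on Jan 7.

20:26 on January 7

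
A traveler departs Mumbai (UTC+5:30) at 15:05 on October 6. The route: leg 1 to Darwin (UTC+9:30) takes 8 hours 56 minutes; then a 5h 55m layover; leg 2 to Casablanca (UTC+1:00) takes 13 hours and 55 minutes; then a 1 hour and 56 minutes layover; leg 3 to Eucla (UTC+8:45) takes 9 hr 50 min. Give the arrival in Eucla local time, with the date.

Convert departure to UTC: 15:05 − 5:30 = 09:35 UTC on Oct 6.
Add 8 hours 56 minutes leg 1 → 18:31 UTC.
Add 5 hours 55 minutes layover in Darwin → 00:26 UTC (Oct 7).
Add 13 hours and 55 minutes leg 2 → 14:21 UTC.
Add 1 hour 56 minutes layover in Casablanca → 16:17 UTC.
Add 9 hours 50 minutes leg 3 → 02:07 UTC (Oct 8).
Eucla is UTC+8:45, so local arrival = 02:07 + 8:45 = 10:52 on Oct 8.

10:52 on October 8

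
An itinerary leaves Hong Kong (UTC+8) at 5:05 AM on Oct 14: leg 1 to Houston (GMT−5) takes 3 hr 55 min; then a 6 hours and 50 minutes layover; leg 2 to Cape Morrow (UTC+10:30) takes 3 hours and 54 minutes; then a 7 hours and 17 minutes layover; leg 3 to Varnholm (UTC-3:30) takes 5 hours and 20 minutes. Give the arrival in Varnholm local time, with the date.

8:51 PM on Oct 14

Convert departure to UTC: 5:05 AM − 8:00 = 9:05 PM UTC on Oct 13.
Add 3 hours and 55 minutes leg 1 → 1:00 AM UTC (Oct 14).
Add 6 hours and 50 minutes layover in Houston → 7:50 AM UTC.
Add 3 hours 54 minutes leg 2 → 11:44 AM UTC.
Add 7 hours and 17 minutes layover in Cape Morrow → 7:01 PM UTC.
Add 5 hours and 20 minutes leg 3 → 12:21 AM UTC (Oct 15).
Varnholm is UTC−3:30, so local arrival = 12:21 AM − 3:30 = 8:51 PM on Oct 14.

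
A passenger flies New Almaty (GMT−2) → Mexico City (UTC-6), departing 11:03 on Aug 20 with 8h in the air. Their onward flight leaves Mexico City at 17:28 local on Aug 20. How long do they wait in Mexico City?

2 hours 25 minutes

Convert departure to UTC: 11:03 + 2:00 = 13:03 UTC on Aug 20.
Add 8 hours flight time → 21:03 UTC.
Mexico City is UTC−6:00, so local arrival = 21:03 − 6:00 = 15:03 on Aug 20.
Layover = 17:28 − 15:03 = 2 hours 25 minutes.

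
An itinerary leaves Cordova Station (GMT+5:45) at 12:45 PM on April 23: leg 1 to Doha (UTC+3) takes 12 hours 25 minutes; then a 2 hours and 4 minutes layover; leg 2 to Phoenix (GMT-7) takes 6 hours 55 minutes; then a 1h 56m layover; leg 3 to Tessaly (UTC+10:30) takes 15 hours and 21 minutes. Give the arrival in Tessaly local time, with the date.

Convert departure to UTC: 12:45 PM − 5:45 = 7:00 AM UTC on Apr 23.
Add 12 hours and 25 minutes leg 1 → 7:25 PM UTC.
Add 2 hours and 4 minutes layover in Doha → 9:29 PM UTC.
Add 6 hours and 55 minutes leg 2 → 4:24 AM UTC (Apr 24).
Add 1 hour and 56 minutes layover in Phoenix → 6:20 AM UTC.
Add 15 hours and 21 minutes leg 3 → 9:41 PM UTC.
Tessaly is UTC+10:30, so local arrival = 9:41 PM + 10:30 = 8:11 AM on Apr 25.

8:11 AM on Apr 25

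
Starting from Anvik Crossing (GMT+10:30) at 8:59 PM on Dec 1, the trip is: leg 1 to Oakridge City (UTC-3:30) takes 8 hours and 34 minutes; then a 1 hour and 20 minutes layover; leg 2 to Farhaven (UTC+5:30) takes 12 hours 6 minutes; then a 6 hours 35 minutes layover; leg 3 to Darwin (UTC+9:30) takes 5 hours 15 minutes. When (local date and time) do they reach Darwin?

5:49 AM on Dec 3

Convert departure to UTC: 8:59 PM − 10:30 = 10:29 AM UTC on Dec 1.
Add 8 hours and 34 minutes leg 1 → 7:03 PM UTC.
Add 1 hour and 20 minutes layover in Oakridge City → 8:23 PM UTC.
Add 12 hours and 6 minutes leg 2 → 8:29 AM UTC (Dec 2).
Add 6 hours and 35 minutes layover in Farhaven → 3:04 PM UTC.
Add 5 hours 15 minutes leg 3 → 8:19 PM UTC.
Darwin is UTC+9:30, so local arrival = 8:19 PM + 9:30 = 5:49 AM on Dec 3.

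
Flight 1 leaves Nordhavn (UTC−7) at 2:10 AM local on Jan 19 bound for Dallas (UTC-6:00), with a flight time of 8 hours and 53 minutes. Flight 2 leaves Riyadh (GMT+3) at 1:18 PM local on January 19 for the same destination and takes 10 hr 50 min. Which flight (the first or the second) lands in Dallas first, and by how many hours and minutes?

the first, by 3 hours 5 minutes

Flight 1 in UTC: 2:10 AM + 7:00 = 9:10 AM on Jan 19.
+8 hours 53 minutes → arrive 6:03 PM UTC on Jan 19.
Flight 2 in UTC: 1:18 PM − 3:00 = 10:18 AM on Jan 19.
+10 hours and 50 minutes → arrive 9:08 PM UTC on Jan 19.
Flight 1 lands earlier by 3 hours 5 minutes.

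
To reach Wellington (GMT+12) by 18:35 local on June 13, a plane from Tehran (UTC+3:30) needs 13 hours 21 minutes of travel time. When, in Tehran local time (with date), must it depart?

Target arrival in UTC: 18:35 − 12:00 = 06:35 on Jun 13.
Subtract 13 hours 21 minutes → departure 17:14 UTC on Jun 12.
Tehran is UTC+3:30: 17:14 + 3:30 = 20:44 on Jun 12.

20:44 on June 12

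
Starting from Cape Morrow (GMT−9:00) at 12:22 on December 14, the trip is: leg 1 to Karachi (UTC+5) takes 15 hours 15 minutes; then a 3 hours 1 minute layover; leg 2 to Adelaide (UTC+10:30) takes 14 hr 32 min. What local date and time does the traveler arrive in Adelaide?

Convert departure to UTC: 12:22 + 9:00 = 21:22 UTC on Dec 14.
Add 15 hours and 15 minutes leg 1 → 12:37 UTC (Dec 15).
Add 3 hours and 1 minute layover in Karachi → 15:38 UTC.
Add 14 hours 32 minutes leg 2 → 06:10 UTC (Dec 16).
Adelaide is UTC+10:30, so local arrival = 06:10 + 10:30 = 16:40 on Dec 16.

16:40 on December 16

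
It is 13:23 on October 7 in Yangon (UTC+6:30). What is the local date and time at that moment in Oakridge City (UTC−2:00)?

04:53 on Oct 7

Oakridge City is 8:30 behind Yangon.
Shift by the zone difference: 13:23 − 8:30 = 04:53 on Oct 7 in Oakridge City.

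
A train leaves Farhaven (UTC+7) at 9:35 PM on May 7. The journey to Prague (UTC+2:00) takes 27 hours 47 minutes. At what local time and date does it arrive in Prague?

8:22 PM on May 8

Convert departure to UTC: 9:35 PM − 7:00 = 2:35 PM UTC on May 7.
Add 27 hours and 47 minutes travel time → 6:22 PM UTC (May 8).
Prague is UTC+2:00, so local arrival = 6:22 PM + 2:00 = 8:22 PM on May 8.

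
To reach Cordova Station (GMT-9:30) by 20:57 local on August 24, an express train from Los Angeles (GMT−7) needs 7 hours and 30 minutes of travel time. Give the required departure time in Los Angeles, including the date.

Target arrival in UTC: 20:57 + 9:30 = 06:27 on Aug 25.
Subtract 7 hours and 30 minutes → departure 22:57 UTC on Aug 24.
Los Angeles is UTC−7:00: 22:57 − 7:00 = 15:57 on Aug 24.

15:57 on August 24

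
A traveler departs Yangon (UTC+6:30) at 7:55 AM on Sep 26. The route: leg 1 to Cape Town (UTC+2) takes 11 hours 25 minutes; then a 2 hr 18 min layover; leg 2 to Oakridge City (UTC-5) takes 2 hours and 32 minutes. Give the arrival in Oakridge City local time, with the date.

Convert departure to UTC: 7:55 AM − 6:30 = 1:25 AM UTC on Sep 26.
Add 11 hours and 25 minutes leg 1 → 12:50 PM UTC.
Add 2 hours and 18 minutes layover in Cape Town → 3:08 PM UTC.
Add 2 hours 32 minutes leg 2 → 5:40 PM UTC.
Oakridge City is UTC−5:00, so local arrival = 5:40 PM − 5:00 = 12:40 PM on Sep 26.

12:40 PM on September 26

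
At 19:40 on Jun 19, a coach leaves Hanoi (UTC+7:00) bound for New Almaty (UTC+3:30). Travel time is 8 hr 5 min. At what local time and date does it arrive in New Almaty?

Convert departure to UTC: 19:40 − 7:00 = 12:40 UTC on Jun 19.
Add 8 hours and 5 minutes travel time → 20:45 UTC.
New Almaty is UTC+3:30, so local arrival = 20:45 + 3:30 = 00:15 on Jun 20.

00:15 on Jun 20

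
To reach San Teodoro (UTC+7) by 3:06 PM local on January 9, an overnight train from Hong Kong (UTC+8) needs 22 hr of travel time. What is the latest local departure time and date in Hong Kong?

6:06 PM on January 8

Target arrival in UTC: 3:06 PM − 7:00 = 8:06 AM on Jan 9.
Subtract 22 hours → departure 10:06 AM UTC on Jan 8.
Hong Kong is UTC+8:00: 10:06 AM + 8:00 = 6:06 PM on Jan 8.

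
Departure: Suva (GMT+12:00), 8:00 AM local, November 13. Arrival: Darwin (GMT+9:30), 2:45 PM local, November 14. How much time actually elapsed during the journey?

Departure in UTC: 8:00 AM − 12:00 = 8:00 PM on Nov 12.
Arrival in UTC: 2:45 PM − 9:30 = 5:15 AM on Nov 14.
Elapsed = 5:15 AM − 8:00 PM (+2 days) = 33 hours 15 minutes.

33 hours 15 minutes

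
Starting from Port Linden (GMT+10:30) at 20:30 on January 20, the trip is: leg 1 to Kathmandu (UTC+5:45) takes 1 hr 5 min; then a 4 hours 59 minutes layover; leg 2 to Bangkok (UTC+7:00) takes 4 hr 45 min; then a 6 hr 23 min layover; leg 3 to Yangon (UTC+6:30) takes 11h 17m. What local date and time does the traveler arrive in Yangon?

20:59 on January 21

Convert departure to UTC: 20:30 − 10:30 = 10:00 UTC on Jan 20.
Add 1 hour and 5 minutes leg 1 → 11:05 UTC.
Add 4 hours and 59 minutes layover in Kathmandu → 16:04 UTC.
Add 4 hours 45 minutes leg 2 → 20:49 UTC.
Add 6 hours and 23 minutes layover in Bangkok → 03:12 UTC (Jan 21).
Add 11 hours 17 minutes leg 3 → 14:29 UTC.
Yangon is UTC+6:30, so local arrival = 14:29 + 6:30 = 20:59 on Jan 21.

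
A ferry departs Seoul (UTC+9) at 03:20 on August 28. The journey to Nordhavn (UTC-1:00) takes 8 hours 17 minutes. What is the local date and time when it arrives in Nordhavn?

01:37 on August 28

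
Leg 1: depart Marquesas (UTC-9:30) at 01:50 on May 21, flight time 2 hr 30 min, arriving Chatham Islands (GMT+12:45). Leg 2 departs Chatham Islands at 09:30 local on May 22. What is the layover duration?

Convert departure to UTC: 01:50 + 9:30 = 11:20 UTC on May 21.
Add 2 hours and 30 minutes flight time → 13:50 UTC.
Chatham Islands is UTC+12:45, so local arrival = 13:50 + 12:45 = 02:35 on May 22.
Layover = 09:30 − 02:35 = 6 hours 55 minutes.

6 hours 55 minutes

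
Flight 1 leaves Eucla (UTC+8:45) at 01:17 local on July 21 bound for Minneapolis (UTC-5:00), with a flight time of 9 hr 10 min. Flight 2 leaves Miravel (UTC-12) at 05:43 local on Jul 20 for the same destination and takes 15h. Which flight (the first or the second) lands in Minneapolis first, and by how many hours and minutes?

the first, by 7 hours 1 minute

Flight 1 in UTC: 01:17 − 8:45 = 16:32 on Jul 20.
+9 hours 10 minutes → arrive 01:42 UTC on Jul 21.
Flight 2 in UTC: 05:43 + 12:00 = 17:43 on Jul 20.
+15 hours → arrive 08:43 UTC on Jul 21.
Flight 1 lands earlier by 7 hours 1 minute.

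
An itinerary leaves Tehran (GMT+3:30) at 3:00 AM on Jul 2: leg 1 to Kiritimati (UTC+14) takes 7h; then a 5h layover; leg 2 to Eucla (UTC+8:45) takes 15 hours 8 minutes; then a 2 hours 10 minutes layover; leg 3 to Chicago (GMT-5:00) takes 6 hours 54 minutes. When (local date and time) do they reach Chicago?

6:42 AM on July 3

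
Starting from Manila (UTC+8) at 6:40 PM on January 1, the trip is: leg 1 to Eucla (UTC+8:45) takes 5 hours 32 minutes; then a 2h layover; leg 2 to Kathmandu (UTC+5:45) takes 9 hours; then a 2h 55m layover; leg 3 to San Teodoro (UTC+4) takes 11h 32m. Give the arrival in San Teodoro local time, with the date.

Convert departure to UTC: 6:40 PM − 8:00 = 10:40 AM UTC on Jan 1.
Add 5 hours and 32 minutes leg 1 → 4:12 PM UTC.
Add 2 hours layover in Eucla → 6:12 PM UTC.
Add 9 hours leg 2 → 3:12 AM UTC (Jan 2).
Add 2 hours and 55 minutes layover in Kathmandu → 6:07 AM UTC.
Add 11 hours 32 minutes leg 3 → 5:39 PM UTC.
San Teodoro is UTC+4:00, so local arrival = 5:39 PM + 4:00 = 9:39 PM on Jan 2.

9:39 PM on January 2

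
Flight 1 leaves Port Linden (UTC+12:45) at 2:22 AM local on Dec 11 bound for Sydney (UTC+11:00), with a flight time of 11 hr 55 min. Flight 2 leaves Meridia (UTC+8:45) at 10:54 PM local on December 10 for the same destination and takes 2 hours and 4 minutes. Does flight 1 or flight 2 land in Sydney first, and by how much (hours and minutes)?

the second, by 9 hours 19 minutes

Flight 1 in UTC: 2:22 AM − 12:45 = 1:37 PM on Dec 10.
+11 hours 55 minutes → arrive 1:32 AM UTC on Dec 11.
Flight 2 in UTC: 10:54 PM − 8:45 = 2:09 PM on Dec 10.
+2 hours 4 minutes → arrive 4:13 PM UTC on Dec 10.
Flight 2 lands earlier by 9 hours 19 minutes.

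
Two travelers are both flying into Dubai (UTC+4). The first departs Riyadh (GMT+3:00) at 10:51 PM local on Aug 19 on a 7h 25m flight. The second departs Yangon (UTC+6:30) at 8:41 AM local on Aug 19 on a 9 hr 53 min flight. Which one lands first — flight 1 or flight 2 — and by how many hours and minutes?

the second, by 15 hours 12 minutes

Flight 1 in UTC: 10:51 PM − 3:00 = 7:51 PM on Aug 19.
+7 hours and 25 minutes → arrive 3:16 AM UTC on Aug 20.
Flight 2 in UTC: 8:41 AM − 6:30 = 2:11 AM on Aug 19.
+9 hours and 53 minutes → arrive 12:04 PM UTC on Aug 19.
Flight 2 lands earlier by 15 hours 12 minutes.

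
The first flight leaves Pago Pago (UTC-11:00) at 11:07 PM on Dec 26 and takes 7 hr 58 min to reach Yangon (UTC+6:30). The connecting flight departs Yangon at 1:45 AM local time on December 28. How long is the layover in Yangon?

1 hour 10 minutes

Convert departure to UTC: 11:07 PM + 11:00 = 10:07 AM UTC on Dec 27.
Add 7 hours and 58 minutes flight time → 6:05 PM UTC.
Yangon is UTC+6:30, so local arrival = 6:05 PM + 6:30 = 12:35 AM on Dec 28.
Layover = 1:45 AM − 12:35 AM = 1 hour 10 minutes.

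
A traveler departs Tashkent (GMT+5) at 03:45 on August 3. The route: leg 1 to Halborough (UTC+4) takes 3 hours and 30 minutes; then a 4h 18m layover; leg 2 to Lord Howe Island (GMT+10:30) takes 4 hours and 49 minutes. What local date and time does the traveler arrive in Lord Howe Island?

Convert departure to UTC: 03:45 − 5:00 = 22:45 UTC on Aug 2.
Add 3 hours 30 minutes leg 1 → 02:15 UTC (Aug 3).
Add 4 hours 18 minutes layover in Halborough → 06:33 UTC.
Add 4 hours 49 minutes leg 2 → 11:22 UTC.
Lord Howe Island is UTC+10:30, so local arrival = 11:22 + 10:30 = 21:52 on Aug 3.

21:52 on August 3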